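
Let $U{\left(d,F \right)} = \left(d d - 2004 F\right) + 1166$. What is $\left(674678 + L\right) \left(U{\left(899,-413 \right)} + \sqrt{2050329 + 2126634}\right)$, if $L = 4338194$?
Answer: $8206166708568 + 15038616 \sqrt{464107} \approx 8.2164 \cdot 10^{12}$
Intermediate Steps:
$U{\left(d,F \right)} = 1166 + d^{2} - 2004 F$ ($U{\left(d,F \right)} = \left(d^{2} - 2004 F\right) + 1166 = 1166 + d^{2} - 2004 F$)
$\left(674678 + L\right) \left(U{\left(899,-413 \right)} + \sqrt{2050329 + 2126634}\right) = \left(674678 + 4338194\right) \left(\left(1166 + 899^{2} - -827652\right) + \sqrt{2050329 + 2126634}\right) = 5012872 \left(\left(1166 + 808201 + 827652\right) + \sqrt{4176963}\right) = 5012872 \left(1637019 + 3 \sqrt{464107}\right) = 8206166708568 + 15038616 \sqrt{464107}$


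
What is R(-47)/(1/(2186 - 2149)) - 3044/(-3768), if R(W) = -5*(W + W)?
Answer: 16382141/942 ≈ 17391.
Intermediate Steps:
R(W) = -10*W
R(-47)/(1/(2186 - 2149)) - 3044/(-3768) = (-10*(-47))/(1/(2186 - 2149)) - 3044/(-3768) = 470/(1/37) - 3044*(-1/3768) = 470/(1/37) + 761/942 = 470*37 + 761/942 = 17390 + 761/942 = 16382141/942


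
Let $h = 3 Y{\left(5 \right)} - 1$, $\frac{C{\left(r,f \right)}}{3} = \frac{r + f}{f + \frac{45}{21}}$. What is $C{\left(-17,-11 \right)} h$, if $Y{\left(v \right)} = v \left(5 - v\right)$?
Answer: $- \frac{294}{31} \approx -9.4839$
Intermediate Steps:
$C{\left(r,f \right)} = \frac{3 \left(f + r\right)}{\frac{15}{7} + f}$ ($C{\left(r,f \right)} = 3 \frac{r + f}{f + \frac{45}{21}} = 3 \frac{f + r}{f + 45 \cdot \frac{1}{21}} = 3 \frac{f + r}{f + \frac{15}{7}} = 3 \frac{f + r}{\frac{15}{7} + f} = \frac{3 \left(f + r\right)}{\frac{15}{7} + f}$)
$h = -1$ ($h = 3 \cdot 5 \left(5 - 5\right) - 1 = 3 \cdot 5 \cdot 0 - 1 = 3 \cdot 0 - 1 = 0 - 1 = -1$)
$C{\left(-17,-11 \right)} h = \frac{21 \left(-11 - 17\right)}{15 + 7 \left(-11\right)} \left(-1\right) = 21 \frac{1}{15 - 77} \left(-28\right) \left(-1\right) = 21 \frac{1}{-62} \left(-28\right) \left(-1\right) = 21 \left(- \frac{1}{62}\right) \left(-28\right) \left(-1\right) = \frac{294}{31} \left(-1\right) = - \frac{294}{31}$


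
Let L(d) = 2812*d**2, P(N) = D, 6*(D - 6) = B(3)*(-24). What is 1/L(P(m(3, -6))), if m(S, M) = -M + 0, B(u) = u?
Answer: 1/101232 ≈ 9.8783e-6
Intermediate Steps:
m(S, M) = -M
D = -6 (D = 6 + (3*(-24))/6 = 6 + (1/6)*(-72) = 6 - 12 = -6)
P(N) = -6
1/L(P(m(3, -6))) = 1/(2812*(-6)**2) = 1/(2812*36) = 1/101232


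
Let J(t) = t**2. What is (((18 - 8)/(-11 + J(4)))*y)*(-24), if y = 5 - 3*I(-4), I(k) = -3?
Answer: -672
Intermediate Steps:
y = 14 (y = 5 - 3*(-3) = 5 + 9 = 14)
(((18 - 8)/(-11 + J(4)))*y)*(-24) = (((18 - 8)/(-11 + 4**2))*14)*(-24) = ((10/(-11 + 16))*14)*(-24) = ((10/5)*14)*(-24) = ((10*(1/5))*14)*(-24) = (2*14)*(-24) = 28*(-24) = -672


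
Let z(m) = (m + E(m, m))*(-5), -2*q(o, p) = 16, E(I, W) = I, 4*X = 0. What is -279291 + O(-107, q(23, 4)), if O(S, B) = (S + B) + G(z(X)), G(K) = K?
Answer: -279406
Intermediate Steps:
X = 0 (X = (¼)*0 = 0)
q(o, p) = -8 (q(o, p) = -½*16 = -8)
z(m) = -10*m (z(m) = (m + m)*(-5) = (2*m)*(-5) = -10*m)
O(S, B) = B + S (O(S, B) = (S + B) - 10*0 = (B + S) + 0 = B + S)
-279291 + O(-107, q(23, 4)) = -279291 + (-8 - 107) = -279291 - 115 = -279406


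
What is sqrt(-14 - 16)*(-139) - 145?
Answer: -145 - 139*I*sqrt(30) ≈ -145.0 - 761.33*I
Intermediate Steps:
sqrt(-14 - 16)*(-139) - 145 = sqrt(-30)*(-139) - 145 = (I*sqrt(30))*(-139) - 145 = -139*I*sqrt(30) - 145 = -145 - 139*I*sqrt(30)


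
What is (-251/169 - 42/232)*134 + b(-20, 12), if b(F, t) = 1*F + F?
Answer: -2580635/9802 ≈ -263.28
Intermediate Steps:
b(F, t) = 2*F (b(F, t) = F + F = 2*F)
(-251/169 - 42/232)*134 + b(-20, 12) = (-251/169 - 42/232)*134 + 2*(-20) = (-251*1/169 - 42*1/232)*134 - 40 = (-251/169 - 21/116)*134 - 40 = -32665/19604*134 - 40 = -2188555/9802 - 40 = -2580635/9802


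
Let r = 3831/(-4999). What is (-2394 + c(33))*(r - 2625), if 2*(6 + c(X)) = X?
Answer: 31286312001/4999 ≈ 6.2585e+6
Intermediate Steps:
r = -3831/4999 (r = 3831*(-1/4999) = -3831/4999 ≈ -0.76635)
c(X) = -6 + X/2
(-2394 + c(33))*(r - 2625) = (-2394 + (-6 + (½)*33))*(-3831/4999 - 2625) = (-2394 + (-6 + 33/2))*(-13126206/4999) = (-2394 + 21/2)*(-13126206/4999) = -4767/2*(-13126206/4999) = 31286312001/4999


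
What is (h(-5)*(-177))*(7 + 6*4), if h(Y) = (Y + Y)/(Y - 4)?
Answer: -18290/3 ≈ -6096.7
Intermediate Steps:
h(Y) = 2*Y/(-4 + Y) (h(Y) = (2*Y)/(-4 + Y) = 2*Y/(-4 + Y))
(h(-5)*(-177))*(7 + 6*4) = ((2*(-5)/(-4 - 5))*(-177))*(7 + 6*4) = ((2*(-5)/(-9))*(-177))*(7 + 24) = ((2*(-5)*(-⅑))*(-177))*31 = ((10/9)*(-177))*31 = -590/3*31 = -18290/3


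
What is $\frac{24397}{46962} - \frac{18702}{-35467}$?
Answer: $\frac{1743571723}{1665601254} \approx 1.0468$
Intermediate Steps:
$\frac{24397}{46962} - \frac{18702}{-35467} = 24397 \cdot \frac{1}{46962} - - \frac{18702}{35467} = \frac{24397}{46962} + \frac{18702}{35467} = \frac{1743571723}{1665601254}$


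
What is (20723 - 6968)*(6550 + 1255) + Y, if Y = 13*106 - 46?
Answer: 107359107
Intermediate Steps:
Y = 1332 (Y = 1378 - 46 = 1332)
(20723 - 6968)*(6550 + 1255) + Y = (20723 - 6968)*(6550 + 1255) + 1332 = 13755*7805 + 1332 = 107357775 + 1332 = 107359107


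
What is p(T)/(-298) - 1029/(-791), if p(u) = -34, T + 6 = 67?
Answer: 23824/16837 ≈ 1.4150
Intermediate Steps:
T = 61 (T = -6 + 67 = 61)
p(T)/(-298) - 1029/(-791) = -34/(-298) - 1029/(-791) = -34*(-1/298) - 1029*(-1/791) = 17/149 + 147/113 = 23824/16837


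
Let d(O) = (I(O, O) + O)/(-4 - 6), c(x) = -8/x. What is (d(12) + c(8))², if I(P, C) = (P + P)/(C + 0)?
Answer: 144/25 ≈ 5.7600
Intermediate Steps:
I(P, C) = 2*P/C (I(P, C) = (2*P)/C = 2*P/C)
d(O) = -⅕ - O/10 (d(O) = (2*O/O + O)/(-4 - 6) = (2 + O)/(-10) = (2 + O)*(-⅒) = -⅕ - O/10)
(d(12) + c(8))² = ((-⅕ - ⅒*12) - 8/8)² = ((-⅕ - 6/5) - 8*⅛)² = (-7/5 - 1)² = (-12/5)² = 144/25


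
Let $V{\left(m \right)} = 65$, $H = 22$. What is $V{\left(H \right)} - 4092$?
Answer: $-4027$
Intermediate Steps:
$V{\left(H \right)} - 4092 = 65 - 4092 = -4027$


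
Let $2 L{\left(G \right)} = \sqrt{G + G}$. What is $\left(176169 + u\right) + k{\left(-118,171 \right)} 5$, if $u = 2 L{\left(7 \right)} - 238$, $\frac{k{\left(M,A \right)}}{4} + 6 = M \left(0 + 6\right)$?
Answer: $161651 + \sqrt{14} \approx 1.6165 \cdot 10^{5}$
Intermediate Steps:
$L{\left(G \right)} = \frac{\sqrt{2} \sqrt{G}}{2}$ ($L{\left(G \right)} = \frac{\sqrt{G + G}}{2} = \frac{\sqrt{2 G}}{2} = \frac{\sqrt{2} \sqrt{G}}{2}$)
$k{\left(M,A \right)} = -24 + 24 M$ ($k{\left(M,A \right)} = -24 + 4 M \left(0 + 6\right) = -24 + 4 M 6 = -24 + 4 \cdot 6 M = -24 + 24 M$)
$u = -238 + \sqrt{14}$ ($u = 2 \frac{\sqrt{2} \sqrt{7}}{2} - 238 = 2 \frac{\sqrt{14}}{2} - 238 = \sqrt{14} - 238 = -238 + \sqrt{14} \approx -234.26$)
$\left(176169 + u\right) + k{\left(-118,171 \right)} 5 = \left(176169 - \left(238 - \sqrt{14}\right)\right) + \left(-24 + 24 \left(-118\right)\right) 5 = \left(175931 + \sqrt{14}\right) + \left(-24 - 2832\right) 5 = \left(175931 + \sqrt{14}\right) - 14280 = 161651 + \sqrt{14}$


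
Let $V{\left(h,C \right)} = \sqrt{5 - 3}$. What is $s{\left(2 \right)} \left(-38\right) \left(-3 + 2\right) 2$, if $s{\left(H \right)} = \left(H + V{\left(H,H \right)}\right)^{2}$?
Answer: $456 + 304 \sqrt{2} \approx 885.92$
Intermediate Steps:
$V{\left(h,C \right)} = \sqrt{2}$
$s{\left(H \right)} = \left(H + \sqrt{2}\right)^{2}$
$s{\left(2 \right)} \left(-38\right) \left(-3 + 2\right) 2 = \left(2 + \sqrt{2}\right)^{2} \left(-38\right) \left(-3 + 2\right) 2 = - 38 \left(2 + \sqrt{2}\right)^{2} \left(\left(-1\right) 2\right) = - 38 \left(2 + \sqrt{2}\right)^{2} \left(-2\right) = 76 \left(2 + \sqrt{2}\right)^{2}$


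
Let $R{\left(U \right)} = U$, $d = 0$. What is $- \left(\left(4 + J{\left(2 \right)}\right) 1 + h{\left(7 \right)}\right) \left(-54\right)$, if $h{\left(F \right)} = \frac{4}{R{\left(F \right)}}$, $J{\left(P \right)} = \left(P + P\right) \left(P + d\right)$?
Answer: $\frac{4752}{7} \approx 678.86$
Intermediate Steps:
$J{\left(P \right)} = 2 P^{2}$ ($J{\left(P \right)} = \left(P + P\right) \left(P + 0\right) = 2 P P = 2 P^{2}$)
$h{\left(F \right)} = \frac{4}{F}$
$- \left(\left(4 + J{\left(2 \right)}\right) 1 + h{\left(7 \right)}\right) \left(-54\right) = - \left(\left(4 + 2 \cdot 2^{2}\right) 1 + \frac{4}{7}\right) \left(-54\right) = - \left(\left(4 + 2 \cdot 4\right) 1 + 4 \cdot \frac{1}{7}\right) \left(-54\right) = - \left(\left(4 + 8\right) 1 + \frac{4}{7}\right) \left(-54\right) = - \left(12 \cdot 1 + \frac{4}{7}\right) \left(-54\right) = - \left(12 + \frac{4}{7}\right) \left(-54\right) = - \frac{88 \left(-54\right)}{7} = \left(-1\right) \left(- \frac{4752}{7}\right) = \frac{4752}{7}$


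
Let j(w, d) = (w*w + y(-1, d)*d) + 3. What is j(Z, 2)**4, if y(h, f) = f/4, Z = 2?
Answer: 4096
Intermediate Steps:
y(h, f) = f/4 (y(h, f) = f*(1/4) = f/4)
j(w, d) = 3 + w**2 + d**2/4 (j(w, d) = (w*w + (d/4)*d) + 3 = (w**2 + d**2/4) + 3 = 3 + w**2 + d**2/4)
j(Z, 2)**4 = (3 + 2**2 + (1/4)*2**2)**4 = (3 + 4 + (1/4)*4)**4 = (3 + 4 + 1)**4 = 8**4 = 4096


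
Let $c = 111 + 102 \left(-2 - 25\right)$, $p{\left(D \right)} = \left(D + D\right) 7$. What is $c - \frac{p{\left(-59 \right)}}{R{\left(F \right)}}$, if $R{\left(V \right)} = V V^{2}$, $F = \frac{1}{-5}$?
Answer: $-105893$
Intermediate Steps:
$F = - \frac{1}{5} \approx -0.2$
$p{\left(D \right)} = 14 D$ ($p{\left(D \right)} = 2 D 7 = 14 D$)
$R{\left(V \right)} = V^{3}$
$c = -2643$ ($c = 111 + 102 \left(-27\right) = 111 - 2754 = -2643$)
$c - \frac{p{\left(-59 \right)}}{R{\left(F \right)}} = -2643 - \frac{14 \left(-59\right)}{\left(- \frac{1}{5}\right)^{3}} = -2643 - - \frac{826}{- \frac{1}{125}} = -2643 - \left(-826\right) \left(-125\right) = -2643 - 103250 = -105893$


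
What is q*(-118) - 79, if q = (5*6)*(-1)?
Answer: 3461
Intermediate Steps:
q = -30 (q = 30*(-1) = -30)
q*(-118) - 79 = -30*(-118) - 79 = 3540 - 79 = 3461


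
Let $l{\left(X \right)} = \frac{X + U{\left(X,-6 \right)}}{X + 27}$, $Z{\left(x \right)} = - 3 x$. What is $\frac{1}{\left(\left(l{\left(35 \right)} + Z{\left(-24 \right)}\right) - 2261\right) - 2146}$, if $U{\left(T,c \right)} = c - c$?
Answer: $- \frac{62}{268735} \approx -0.00023071$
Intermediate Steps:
$U{\left(T,c \right)} = 0$
$l{\left(X \right)} = \frac{X}{27 + X}$ ($l{\left(X \right)} = \frac{X + 0}{X + 27} = \frac{X}{27 + X}$)
$\frac{1}{\left(\left(l{\left(35 \right)} + Z{\left(-24 \right)}\right) - 2261\right) - 2146} = \frac{1}{\left(\left(\frac{35}{27 + 35} - -72\right) - 2261\right) - 2146} = \frac{1}{\left(\left(\frac{35}{62} + 72\right) - 2261\right) - 2146} = \frac{1}{\left(\frac{4499}{62} - 2261\right) - 2146} = \frac{1}{- \frac{135683}{62} - 2146} = \frac{1}{- \frac{268735}{62}} = - \frac{62}{268735}$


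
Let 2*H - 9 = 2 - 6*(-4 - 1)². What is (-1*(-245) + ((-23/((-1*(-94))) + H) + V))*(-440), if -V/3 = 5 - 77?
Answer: -8091160/47 ≈ -1.7215e+5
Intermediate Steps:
H = -139/2 (H = 9/2 + (2 - 6*(-4 - 1)²)/2 = 9/2 + (2 - 6*(-5)²)/2 = 9/2 + (2 - 6*25)/2 = 9/2 + (2 - 150)/2 = 9/2 + (½)*(-148) = 9/2 - 74 = -139/2 ≈ -69.500)
V = 216 (V = -3*(5 - 77) = -3*(-72) = 216)
(-1*(-245) + ((-23/((-1*(-94))) + H) + V))*(-440) = (-1*(-245) + ((-23/((-1*(-94))) - 139/2) + 216))*(-440) = (245 + ((-23/94 - 139/2) + 216))*(-440) = (245 + (-3278/47 + 216))*(-440) = (245 + 6874/47)*(-440) = (18389/47)*(-440) = -8091160/47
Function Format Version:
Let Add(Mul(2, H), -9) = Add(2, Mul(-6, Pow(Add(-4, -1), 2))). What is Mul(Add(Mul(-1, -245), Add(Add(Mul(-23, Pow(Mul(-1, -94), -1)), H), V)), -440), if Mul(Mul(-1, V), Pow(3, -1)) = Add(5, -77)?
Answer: Rational(-8091160, 47) ≈ -1.7215e+5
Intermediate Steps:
H = Rational(-139, 2) (H = Add(Rational(9, 2), Mul(Rational(1, 2), Add(2, Mul(-6, Pow(Add(-4, -1), 2))))) = Add(Rational(9, 2), Mul(Rational(1, 2), Add(2, Mul(-6, Pow(-5, 2))))) = Add(Rational(9, 2), Mul(Rational(1, 2), Add(2, Mul(-6, 25)))) = Add(Rational(9, 2), Mul(Rational(1, 2), Add(2, -150))) = Add(Rational(9, 2), Mul(Rational(1, 2), -148)) = Add(Rational(9, 2), -74) = Rational(-139, 2) ≈ -69.500)
V = 216 (V = Mul(-3, Add(5, -77)) = Mul(-3, -72) = 216)
Mul(Add(Mul(-1, -245), Add(Add(Mul(-23, Pow(Mul(-1, -94), -1)), H), V)), -440) = Mul(Add(Mul(-1, -245), Add(Add(Mul(-23, Pow(Mul(-1, -94), -1)), Rational(-139, 2)), 216)), -440) = Mul(Add(245, Add(Add(Mul(-23, Pow(94, -1)), Rational(-139, 2)), 216)), -440) = Mul(Add(245, Add(Add(Mul(-23, Rational(1, 94)), Rational(-139, 2)), 216)), -440) = Mul(Add(245, Add(Add(Rational(-23, 94), Rational(-139, 2)), 216)), -440) = Mul(Add(245, Add(Rational(-3278, 47), 216)), -440) = Mul(Add(245, Rational(6874, 47)), -440) = Mul(Rational(18389, 47), -440) = Rational(-8091160, 47)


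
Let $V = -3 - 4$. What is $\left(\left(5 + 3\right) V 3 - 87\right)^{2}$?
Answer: $65025$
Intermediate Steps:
$V = -7$ ($V = -3 - 4 = -7$)
$\left(\left(5 + 3\right) V 3 - 87\right)^{2} = \left(\left(5 + 3\right) \left(\left(-7\right) 3\right) - 87\right)^{2} = \left(8 \left(-21\right) - 87\right)^{2} = \left(-168 - 87\right)^{2} = \left(-255\right)^{2} = 65025$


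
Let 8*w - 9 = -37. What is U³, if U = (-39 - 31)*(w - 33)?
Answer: 16679103875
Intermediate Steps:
w = -7/2 (w = 9/8 + (⅛)*(-37) = 9/8 - 37/8 = -7/2 ≈ -3.5000)
U = 2555 (U = (-39 - 31)*(-7/2 - 33) = -70*(-73/2) = 2555)
U³ = 2555³ = 16679103875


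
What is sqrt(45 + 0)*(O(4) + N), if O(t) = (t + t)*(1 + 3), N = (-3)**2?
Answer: 123*sqrt(5) ≈ 275.04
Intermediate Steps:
N = 9
O(t) = 8*t (O(t) = (2*t)*4 = 8*t)
sqrt(45 + 0)*(O(4) + N) = sqrt(45 + 0)*(8*4 + 9) = sqrt(45)*(32 + 9) = (3*sqrt(5))*41 = 123*sqrt(5)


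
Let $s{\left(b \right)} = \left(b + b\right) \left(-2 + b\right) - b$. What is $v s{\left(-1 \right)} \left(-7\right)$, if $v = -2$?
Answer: $98$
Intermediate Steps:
$s{\left(b \right)} = - b + 2 b \left(-2 + b\right)$ ($s{\left(b \right)} = 2 b \left(-2 + b\right) - b = - b + 2 b \left(-2 + b\right)$)
$v s{\left(-1 \right)} \left(-7\right) = - 2 \left(- (-5 + 2 \left(-1\right))\right) \left(-7\right) = - 2 \left(- (-5 - 2)\right) \left(-7\right) = - 2 \left(\left(-1\right) \left(-7\right)\right) \left(-7\right) = \left(-2\right) 7 \left(-7\right) = \left(-14\right) \left(-7\right) = 98$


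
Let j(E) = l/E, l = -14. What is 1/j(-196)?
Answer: 14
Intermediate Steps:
j(E) = -14/E
1/j(-196) = 1/(-14/(-196)) = 1/(-14*(-1/196)) = 1/(1/14) = 14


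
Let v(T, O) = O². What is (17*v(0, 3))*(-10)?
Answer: -1530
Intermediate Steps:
(17*v(0, 3))*(-10) = (17*3²)*(-10) = (17*9)*(-10) = 153*(-10) = -1530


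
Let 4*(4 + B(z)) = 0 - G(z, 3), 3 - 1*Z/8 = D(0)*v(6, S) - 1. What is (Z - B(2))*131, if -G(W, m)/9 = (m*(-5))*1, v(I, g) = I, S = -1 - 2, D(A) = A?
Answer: 36549/4 ≈ 9137.3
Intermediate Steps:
S = -3
G(W, m) = 45*m (G(W, m) = -9*m*(-5) = -9*(-5*m) = -(-45)*m = 45*m)
Z = 32 (Z = 24 - 8*(0*6 - 1) = 24 - 8*(0 - 1) = 24 - 8*(-1) = 24 + 8 = 32)
B(z) = -151/4 (B(z) = -4 + (0 - 45*3)/4 = -4 + (0 - 1*135)/4 = -4 + (0 - 135)/4 = -4 + (1/4)*(-135) = -4 - 135/4 = -151/4)
(Z - B(2))*131 = (32 - 1*(-151/4))*131 = (32 + 151/4)*131 = (279/4)*131 = 36549/4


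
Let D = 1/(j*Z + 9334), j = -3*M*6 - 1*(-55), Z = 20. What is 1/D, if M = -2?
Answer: 11154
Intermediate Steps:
j = 91 (j = -3*(-2)*6 - 1*(-55) = 6*6 + 55 = 36 + 55 = 91)
D = 1/11154 (D = 1/(91*20 + 9334) = 1/(1820 + 9334) = 1/11154 ≈ 8.9654e-5)
1/D = 1/(1/11154) = 11154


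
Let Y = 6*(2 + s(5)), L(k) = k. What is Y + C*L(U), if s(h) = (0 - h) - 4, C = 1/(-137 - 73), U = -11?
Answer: -8809/210 ≈ -41.948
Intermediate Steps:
C = -1/210 (C = 1/(-210) = -1/210 ≈ -0.0047619)
s(h) = -4 - h (s(h) = -h - 4 = -4 - h)
Y = -42 (Y = 6*(2 + (-4 - 1*5)) = 6*(2 + (-4 - 5)) = 6*(2 - 9) = 6*(-7) = -42)
Y + C*L(U) = -42 - 1/210*(-11) = -42 + 11/210 = -8809/210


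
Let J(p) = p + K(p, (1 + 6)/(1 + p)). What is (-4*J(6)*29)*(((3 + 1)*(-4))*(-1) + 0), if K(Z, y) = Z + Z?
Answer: -33408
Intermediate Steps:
K(Z, y) = 2*Z
J(p) = 3*p (J(p) = p + 2*p = 3*p)
(-4*J(6)*29)*(((3 + 1)*(-4))*(-1) + 0) = (-12*6*29)*(((3 + 1)*(-4))*(-1) + 0) = (-4*18*29)*((4*(-4))*(-1) + 0) = (-72*29)*(-16*(-1) + 0) = -2088*(16 + 0) = -2088*16 = -33408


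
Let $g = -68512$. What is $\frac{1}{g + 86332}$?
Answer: $\frac{1}{17820} \approx 5.6117 \cdot 10^{-5}$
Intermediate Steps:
$\frac{1}{g + 86332} = \frac{1}{-68512 + 86332} = \frac{1}{17820}$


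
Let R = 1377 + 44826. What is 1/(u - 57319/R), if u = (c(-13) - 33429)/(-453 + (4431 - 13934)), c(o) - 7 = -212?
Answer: 229998534/491661869 ≈ 0.46780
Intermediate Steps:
c(o) = -205 (c(o) = 7 - 212 = -205)
R = 46203
u = 16817/4978 (u = (-205 - 33429)/(-453 + (4431 - 13934)) = -33634/(-453 - 9503) = -33634/(-9956) = -33634*(-1/9956) = 16817/4978 ≈ 3.3783)
1/(u - 57319/R) = 1/(16817/4978 - 57319/46203) = 1/(491661869/229998534) = 229998534/491661869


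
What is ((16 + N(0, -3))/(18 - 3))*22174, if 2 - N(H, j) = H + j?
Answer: 155218/5 ≈ 31044.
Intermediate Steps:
N(H, j) = 2 - H - j (N(H, j) = 2 - (H + j) = 2 + (-H - j) = 2 - H - j)
((16 + N(0, -3))/(18 - 3))*22174 = ((16 + (2 - 1*0 - 1*(-3)))/(18 - 3))*22174 = ((16 + (2 + 0 + 3))/15)*22174 = ((16 + 5)*(1/15))*22174 = (21*(1/15))*22174 = (7/5)*22174 = 155218/5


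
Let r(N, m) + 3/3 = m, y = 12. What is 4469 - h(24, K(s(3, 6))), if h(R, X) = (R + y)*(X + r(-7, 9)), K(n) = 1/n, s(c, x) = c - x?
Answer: 4193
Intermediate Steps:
r(N, m) = -1 + m
h(R, X) = (8 + X)*(12 + R) (h(R, X) = (R + 12)*(X + (-1 + 9)) = (12 + R)*(X + 8) = (12 + R)*(8 + X) = (8 + X)*(12 + R))
4469 - h(24, K(s(3, 6))) = 4469 - (96 + 8*24 + 12/(3 - 1*6) + 24/(3 - 1*6)) = 4469 - (96 + 192 + 12/(3 - 6) + 24/(3 - 6)) = 4469 - (96 + 192 + 12/(-3) + 24/(-3)) = 4469 - (96 + 192 + 12*(-⅓) + 24*(-⅓)) = 4469 - (96 + 192 - 4 - 8) = 4469 - 1*276 = 4469 - 276 = 4193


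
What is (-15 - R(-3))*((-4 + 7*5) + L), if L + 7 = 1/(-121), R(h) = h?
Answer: -34836/121 ≈ -287.90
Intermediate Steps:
L = -848/121 (L = -7 + 1/(-121) = -7 - 1/121 = -848/121 ≈ -7.0083)
(-15 - R(-3))*((-4 + 7*5) + L) = (-15 - 1*(-3))*((-4 + 7*5) - 848/121) = (-15 + 3)*((-4 + 35) - 848/121) = -12*(31 - 848/121) = -12*2903/121 = -34836/121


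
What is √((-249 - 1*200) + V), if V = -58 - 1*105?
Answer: 6*I*√17 ≈ 24.739*I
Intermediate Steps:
V = -163 (V = -58 - 105 = -163)
√((-249 - 1*200) + V) = √((-249 - 1*200) - 163) = √((-249 - 200) - 163) = √(-449 - 163) = √(-612) = 6*I*√17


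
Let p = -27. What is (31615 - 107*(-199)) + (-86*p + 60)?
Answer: 55290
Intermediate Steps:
(31615 - 107*(-199)) + (-86*p + 60) = (31615 - 107*(-199)) + (-86*(-27) + 60) = (31615 + 21293) + (2322 + 60) = 52908 + 2382 = 55290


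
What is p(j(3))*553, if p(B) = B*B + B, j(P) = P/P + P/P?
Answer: 3318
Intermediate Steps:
j(P) = 2 (j(P) = 1 + 1 = 2)
p(B) = B + B² (p(B) = B² + B = B + B²)
p(j(3))*553 = (2*(1 + 2))*553 = (2*3)*553 = 6*553 = 3318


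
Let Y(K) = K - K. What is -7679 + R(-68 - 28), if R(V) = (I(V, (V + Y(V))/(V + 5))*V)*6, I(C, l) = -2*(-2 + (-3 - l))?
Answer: -1333541/91 ≈ -14654.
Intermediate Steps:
Y(K) = 0
I(C, l) = 10 + 2*l (I(C, l) = -2*(-5 - l) = 10 + 2*l)
R(V) = 6*V*(10 + 2*V/(5 + V)) (R(V) = ((10 + 2*((V + 0)/(V + 5)))*V)*6 = ((10 + 2*(V/(5 + V)))*V)*6 = ((10 + 2*V/(5 + V))*V)*6 = (V*(10 + 2*V/(5 + V)))*6 = 6*V*(10 + 2*V/(5 + V)))
-7679 + R(-68 - 28) = -7679 + 12*(-68 - 28)*(25 + 6*(-68 - 28))/(5 + (-68 - 28)) = -7679 + 12*(-96)*(25 + 6*(-96))/(5 - 96) = -7679 + 12*(-96)*(25 - 576)/(-91) = -7679 + 12*(-96)*(-1/91)*(-551) = -7679 - 634752/91 = -1333541/91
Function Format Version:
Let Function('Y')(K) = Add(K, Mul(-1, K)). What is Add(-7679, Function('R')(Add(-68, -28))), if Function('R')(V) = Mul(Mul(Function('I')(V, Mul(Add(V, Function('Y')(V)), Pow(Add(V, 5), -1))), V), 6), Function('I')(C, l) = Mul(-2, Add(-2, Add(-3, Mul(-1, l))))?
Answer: Rational(-1333541, 91) ≈ -14654.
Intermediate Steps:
Function('Y')(K) = 0
Function('I')(C, l) = Add(10, Mul(2, l)) (Function('I')(C, l) = Mul(-2, Add(-5, Mul(-1, l))) = Add(10, Mul(2, l)))
Function('R')(V) = Mul(6, V, Add(10, Mul(2, V, Pow(Add(5, V), -1)))) (Function('R')(V) = Mul(Mul(Add(10, Mul(2, Mul(Add(V, 0), Pow(Add(V, 5), -1)))), V), 6) = Mul(Mul(Add(10, Mul(2, Mul(V, Pow(Add(5, V), -1)))), V), 6) = Mul(Mul(Add(10, Mul(2, V, Pow(Add(5, V), -1))), V), 6) = Mul(Mul(V, Add(10, Mul(2, V, Pow(Add(5, V), -1)))), 6) = Mul(6, V, Add(10, Mul(2, V, Pow(Add(5, V), -1)))))
Add(-7679, Function('R')(Add(-68, -28))) = Add(-7679, Mul(12, Add(-68, -28), Pow(Add(5, Add(-68, -28)), -1), Add(25, Mul(6, Add(-68, -28))))) = Add(-7679, Mul(12, -96, Pow(Add(5, -96), -1), Add(25, Mul(6, -96)))) = Add(-7679, Mul(12, -96, Pow(-91, -1), Add(25, -576))) = Add(-7679, Mul(12, -96, Rational(-1, 91), -551)) = Add(-7679, Rational(-634752, 91)) = Rational(-1333541, 91)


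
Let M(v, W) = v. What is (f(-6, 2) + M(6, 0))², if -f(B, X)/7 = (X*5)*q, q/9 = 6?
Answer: 14243076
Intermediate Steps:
q = 54 (q = 9*6 = 54)
f(B, X) = -1890*X (f(B, X) = -7*X*5*54 = -7*5*X*54 = -1890*X)
(f(-6, 2) + M(6, 0))² = (-1890*2 + 6)² = (-3780 + 6)² = (-3774)² = 14243076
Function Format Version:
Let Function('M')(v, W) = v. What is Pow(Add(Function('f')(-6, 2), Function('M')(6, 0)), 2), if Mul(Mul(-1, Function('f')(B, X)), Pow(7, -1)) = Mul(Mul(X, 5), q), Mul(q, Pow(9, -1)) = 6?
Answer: 14243076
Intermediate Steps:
q = 54 (q = Mul(9, 6) = 54)
Function('f')(B, X) = Mul(-1890, X) (Function('f')(B, X) = Mul(-7, Mul(Mul(X, 5), 54)) = Mul(-7, Mul(Mul(5, X), 54)) = Mul(-7, Mul(270, X)) = Mul(-1890, X))
Pow(Add(Function('f')(-6, 2), Function('M')(6, 0)), 2) = Pow(Add(Mul(-1890, 2), 6), 2) = Pow(Add(-3780, 6), 2) = Pow(-3774, 2) = 14243076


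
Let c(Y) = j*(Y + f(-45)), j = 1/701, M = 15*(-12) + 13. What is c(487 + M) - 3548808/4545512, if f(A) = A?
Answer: -154712326/398300489 ≈ -0.38843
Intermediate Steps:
M = -167 (M = -180 + 13 = -167)
j = 1/701 ≈ 0.0014265
c(Y) = -45/701 + Y/701 (c(Y) = (Y - 45)/701 = (-45 + Y)/701 = -45/701 + Y/701)
c(487 + M) - 3548808/4545512 = (-45/701 + (487 - 167)/701) - 3548808/4545512 = (-45/701 + (1/701)*320) - 3548808/4545512 = (-45/701 + 320/701) - 1*443601/568189 = 275/701 - 443601/568189 = -154712326/398300489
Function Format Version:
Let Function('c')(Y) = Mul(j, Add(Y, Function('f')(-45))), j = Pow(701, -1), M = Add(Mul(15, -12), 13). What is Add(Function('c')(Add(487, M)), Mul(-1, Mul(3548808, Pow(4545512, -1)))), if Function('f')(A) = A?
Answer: Rational(-154712326, 398300489) ≈ -0.38843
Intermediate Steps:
M = -167 (M = Add(-180, 13) = -167)
j = Rational(1, 701) ≈ 0.0014265
Function('c')(Y) = Add(Rational(-45, 701), Mul(Rational(1, 701), Y)) (Function('c')(Y) = Mul(Rational(1, 701), Add(Y, -45)) = Mul(Rational(1, 701), Add(-45, Y)) = Add(Rational(-45, 701), Mul(Rational(1, 701), Y)))
Add(Function('c')(Add(487, M)), Mul(-1, Mul(3548808, Pow(4545512, -1)))) = Add(Add(Rational(-45, 701), Mul(Rational(1, 701), Add(487, -167))), Mul(-1, Mul(3548808, Pow(4545512, -1)))) = Add(Add(Rational(-45, 701), Mul(Rational(1, 701), 320)), Mul(-1, Mul(3548808, Rational(1, 4545512)))) = Add(Add(Rational(-45, 701), Rational(320, 701)), Mul(-1, Rational(443601, 568189))) = Add(Rational(275, 701), Rational(-443601, 568189)) = Rational(-154712326, 398300489)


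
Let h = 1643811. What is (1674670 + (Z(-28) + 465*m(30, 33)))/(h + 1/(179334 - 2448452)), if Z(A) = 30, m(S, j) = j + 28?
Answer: 3864455446670/3730001128697 ≈ 1.0360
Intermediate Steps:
m(S, j) = 28 + j
(1674670 + (Z(-28) + 465*m(30, 33)))/(h + 1/(179334 - 2448452)) = (1674670 + (30 + 465*(28 + 33)))/(1643811 + 1/(179334 - 2448452)) = (1674670 + (30 + 465*61))/(1643811 + 1/(-2269118)) = (1674670 + (30 + 28365))/(1643811 - 1/2269118) = (1674670 + 28395)/(3730001128697/2269118) = 1703065*(2269118/3730001128697) = 3864455446670/3730001128697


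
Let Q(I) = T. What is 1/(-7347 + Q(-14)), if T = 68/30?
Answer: -15/110171 ≈ -0.00013615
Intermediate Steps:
T = 34/15 (T = 68*(1/30) = 34/15 ≈ 2.2667)
Q(I) = 34/15
1/(-7347 + Q(-14)) = 1/(-7347 + 34/15) = 1/(-110171/15) = -15/110171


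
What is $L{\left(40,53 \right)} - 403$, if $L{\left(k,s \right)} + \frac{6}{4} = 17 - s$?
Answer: $- \frac{881}{2} \approx -440.5$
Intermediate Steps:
$L{\left(k,s \right)} = \frac{31}{2} - s$ ($L{\left(k,s \right)} = - \frac{3}{2} - \left(-17 + s\right) = \frac{31}{2} - s$)
$L{\left(40,53 \right)} - 403 = \left(\frac{31}{2} - 53\right) - 403 = - \frac{75}{2} - 403 = - \frac{881}{2}$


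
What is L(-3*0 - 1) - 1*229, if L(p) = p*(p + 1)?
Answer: -229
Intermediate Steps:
L(p) = p*(1 + p)
L(-3*0 - 1) - 1*229 = (-3*0 - 1)*(1 + (-3*0 - 1)) - 1*229 = (0 - 1)*(1 + (0 - 1)) - 229 = -(1 - 1) - 229 = -1*0 - 229 = 0 - 229 = -229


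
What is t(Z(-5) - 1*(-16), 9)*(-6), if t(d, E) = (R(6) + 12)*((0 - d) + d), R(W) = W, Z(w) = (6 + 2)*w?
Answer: 0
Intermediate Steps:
Z(w) = 8*w
t(d, E) = 0 (t(d, E) = (6 + 12)*((0 - d) + d) = 18*(-d + d) = 18*0 = 0)
t(Z(-5) - 1*(-16), 9)*(-6) = 0*(-6) = 0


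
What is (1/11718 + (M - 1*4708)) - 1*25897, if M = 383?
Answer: -354141395/11718 ≈ -30222.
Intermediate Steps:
(1/11718 + (M - 1*4708)) - 1*25897 = (1/11718 + (383 - 1*4708)) - 1*25897 = (1/11718 + (383 - 4708)) - 25897 = (1/11718 - 4325) - 25897 = -50680349/11718 - 25897 = -354141395/11718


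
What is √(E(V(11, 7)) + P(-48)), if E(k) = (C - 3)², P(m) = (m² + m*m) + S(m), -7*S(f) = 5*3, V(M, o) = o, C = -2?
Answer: 4*√14182/7 ≈ 68.050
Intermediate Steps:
S(f) = -15/7 (S(f) = -5*3/7 = -⅐*15 = -15/7)
P(m) = -15/7 + 2*m² (P(m) = (m² + m*m) - 15/7 = (m² + m²) - 15/7 = 2*m² - 15/7 = -15/7 + 2*m²)
E(k) = 25 (E(k) = (-2 - 3)² = (-5)² = 25)
√(E(V(11, 7)) + P(-48)) = √(25 + (-15/7 + 2*(-48)²)) = √(25 + (-15/7 + 2*2304)) = √(25 + (-15/7 + 4608)) = √(25 + 32241/7) = √(32416/7) = 4*√14182/7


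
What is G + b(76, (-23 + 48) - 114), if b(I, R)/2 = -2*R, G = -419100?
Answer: -418744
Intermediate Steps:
b(I, R) = -4*R (b(I, R) = 2*(-2*R) = -4*R)
G + b(76, (-23 + 48) - 114) = -419100 - 4*((-23 + 48) - 114) = -419100 - 4*(25 - 114) = -419100 - 4*(-89) = -419100 + 356 = -418744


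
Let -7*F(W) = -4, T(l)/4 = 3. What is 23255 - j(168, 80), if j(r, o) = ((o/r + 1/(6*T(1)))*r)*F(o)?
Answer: 487367/21 ≈ 23208.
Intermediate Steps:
T(l) = 12 (T(l) = 4*3 = 12)
F(W) = 4/7 (F(W) = -⅐*(-4) = 4/7)
j(r, o) = 4*r*(1/72 + o/r)/7 (j(r, o) = ((o/r + 1/(6*12))*r)*(4/7) = ((o/r + (⅙)*(1/12))*r)*(4/7) = ((o/r + 1/72)*r)*(4/7) = ((1/72 + o/r)*r)*(4/7) = (r*(1/72 + o/r))*(4/7) = 4*r*(1/72 + o/r)/7)
23255 - j(168, 80) = 23255 - ((1/126)*168 + (4/7)*80) = 23255 - (4/3 + 320/7) = 23255 - 1*988/21 = 23255 - 988/21 = 487367/21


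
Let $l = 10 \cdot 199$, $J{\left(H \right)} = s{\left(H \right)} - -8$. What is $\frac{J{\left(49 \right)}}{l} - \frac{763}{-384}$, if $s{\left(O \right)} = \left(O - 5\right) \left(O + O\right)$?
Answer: $\frac{317725}{76416} \approx 4.1578$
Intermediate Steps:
$s{\left(O \right)} = 2 O \left(-5 + O\right)$ ($s{\left(O \right)} = \left(-5 + O\right) 2 O = 2 O \left(-5 + O\right)$)
$J{\left(H \right)} = 8 + 2 H \left(-5 + H\right)$ ($J{\left(H \right)} = 2 H \left(-5 + H\right) - -8 = 2 H \left(-5 + H\right) + 8 = 8 + 2 H \left(-5 + H\right)$)
$l = 1990$
$\frac{J{\left(49 \right)}}{l} - \frac{763}{-384} = \frac{8 + 2 \cdot 49 \left(-5 + 49\right)}{1990} - \frac{763}{-384} = \left(8 + 2 \cdot 49 \cdot 44\right) \frac{1}{1990} - - \frac{763}{384} = \left(8 + 4312\right) \frac{1}{1990} + \frac{763}{384} = 4320 \cdot \frac{1}{1990} + \frac{763}{384} = \frac{432}{199} + \frac{763}{384} = \frac{317725}{76416}$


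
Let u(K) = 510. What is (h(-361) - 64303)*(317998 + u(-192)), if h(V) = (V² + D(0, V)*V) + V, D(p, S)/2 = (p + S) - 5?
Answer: 105078655772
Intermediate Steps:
D(p, S) = -10 + 2*S + 2*p (D(p, S) = 2*((p + S) - 5) = 2*((S + p) - 5) = 2*(-5 + S + p) = -10 + 2*S + 2*p)
h(V) = V + V² + V*(-10 + 2*V) (h(V) = (V² + (-10 + 2*V + 2*0)*V) + V = (V² + (-10 + 2*V + 0)*V) + V = (V² + (-10 + 2*V)*V) + V = (V² + V*(-10 + 2*V)) + V = V + V² + V*(-10 + 2*V))
(h(-361) - 64303)*(317998 + u(-192)) = (3*(-361)*(-3 - 361) - 64303)*(317998 + 510) = (3*(-361)*(-364) - 64303)*318508 = (394212 - 64303)*318508 = 329909*318508 = 105078655772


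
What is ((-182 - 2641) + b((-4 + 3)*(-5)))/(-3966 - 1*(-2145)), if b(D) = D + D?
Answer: 2813/1821 ≈ 1.5448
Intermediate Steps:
b(D) = 2*D
((-182 - 2641) + b((-4 + 3)*(-5)))/(-3966 - 1*(-2145)) = ((-182 - 2641) + 2*((-4 + 3)*(-5)))/(-3966 - 1*(-2145)) = (-2823 + 2*(-1*(-5)))/(-3966 + 2145) = (-2823 + 2*5)/(-1821) = (-2823 + 10)*(-1/1821) = -2813*(-1/1821) = 2813/1821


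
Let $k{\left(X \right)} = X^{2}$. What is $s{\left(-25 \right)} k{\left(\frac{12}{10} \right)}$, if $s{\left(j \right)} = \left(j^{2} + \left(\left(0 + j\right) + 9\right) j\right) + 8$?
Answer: $\frac{37188}{25} \approx 1487.5$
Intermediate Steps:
$s{\left(j \right)} = 8 + j^{2} + j \left(9 + j\right)$ ($s{\left(j \right)} = \left(j^{2} + \left(j + 9\right) j\right) + 8 = \left(j^{2} + \left(9 + j\right) j\right) + 8 = \left(j^{2} + j \left(9 + j\right)\right) + 8 = 8 + j^{2} + j \left(9 + j\right)$)
$s{\left(-25 \right)} k{\left(\frac{12}{10} \right)} = \left(8 + 2 \left(-25\right)^{2} + 9 \left(-25\right)\right) \left(\frac{12}{10}\right)^{2} = \left(8 + 2 \cdot 625 - 225\right) \left(12 \cdot \frac{1}{10}\right)^{2} = \left(8 + 1250 - 225\right) \left(\frac{6}{5}\right)^{2} = 1033 \cdot \frac{36}{25} = \frac{37188}{25}$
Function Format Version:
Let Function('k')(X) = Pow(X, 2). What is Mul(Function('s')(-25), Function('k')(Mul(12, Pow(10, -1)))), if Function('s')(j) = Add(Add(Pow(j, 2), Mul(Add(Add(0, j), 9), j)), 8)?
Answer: Rational(37188, 25) ≈ 1487.5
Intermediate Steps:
Function('s')(j) = Add(8, Pow(j, 2), Mul(j, Add(9, j))) (Function('s')(j) = Add(Add(Pow(j, 2), Mul(Add(j, 9), j)), 8) = Add(Add(Pow(j, 2), Mul(Add(9, j), j)), 8) = Add(Add(Pow(j, 2), Mul(j, Add(9, j))), 8) = Add(8, Pow(j, 2), Mul(j, Add(9, j))))
Mul(Function('s')(-25), Function('k')(Mul(12, Pow(10, -1)))) = Mul(Add(8, Mul(2, Pow(-25, 2)), Mul(9, -25)), Pow(Mul(12, Pow(10, -1)), 2)) = Mul(Add(8, Mul(2, 625), -225), Pow(Mul(12, Rational(1, 10)), 2)) = Mul(Add(8, 1250, -225), Pow(Rational(6, 5), 2)) = Mul(1033, Rational(36, 25)) = Rational(37188, 25)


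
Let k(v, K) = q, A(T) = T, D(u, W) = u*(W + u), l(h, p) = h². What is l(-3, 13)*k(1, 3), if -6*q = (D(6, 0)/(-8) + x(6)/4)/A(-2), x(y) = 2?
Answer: -3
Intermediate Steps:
q = -⅓ (q = -((6*(0 + 6))/(-8) + 2/4)/(6*(-2)) = -((6*6)*(-⅛) + 2*(¼))*(-1)/(6*2) = -(36*(-⅛) + ½)*(-1)/(6*2) = -(-9/2 + ½)*(-1)/(6*2) = -(-2)*(-1)/(3*2) = -⅙*2 = -⅓ ≈ -0.33333)
k(v, K) = -⅓
l(-3, 13)*k(1, 3) = (-3)²*(-⅓) = 9*(-⅓) = -3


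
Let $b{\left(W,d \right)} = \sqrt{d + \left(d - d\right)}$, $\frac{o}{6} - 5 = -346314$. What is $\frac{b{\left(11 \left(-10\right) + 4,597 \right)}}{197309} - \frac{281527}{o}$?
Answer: $\frac{281527}{2077854} + \frac{\sqrt{597}}{197309} \approx 0.13561$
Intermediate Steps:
$o = -2077854$ ($o = 30 + 6 \left(-346314\right) = 30 - 2077884 = -2077854$)
$b{\left(W,d \right)} = \sqrt{d}$ ($b{\left(W,d \right)} = \sqrt{d + 0} = \sqrt{d}$)
$\frac{b{\left(11 \left(-10\right) + 4,597 \right)}}{197309} - \frac{281527}{o} = \frac{\sqrt{597}}{197309} - \frac{281527}{-2077854} = \sqrt{597} \cdot \frac{1}{197309} - - \frac{281527}{2077854} = \frac{\sqrt{597}}{197309} + \frac{281527}{2077854} = \frac{281527}{2077854} + \frac{\sqrt{597}}{197309}$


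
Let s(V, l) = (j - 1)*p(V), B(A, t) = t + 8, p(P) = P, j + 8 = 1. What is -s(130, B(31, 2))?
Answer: 1040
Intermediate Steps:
j = -7 (j = -8 + 1 = -7)
B(A, t) = 8 + t
s(V, l) = -8*V (s(V, l) = (-7 - 1)*V = -8*V)
-s(130, B(31, 2)) = -(-8)*130 = -1*(-1040) = 1040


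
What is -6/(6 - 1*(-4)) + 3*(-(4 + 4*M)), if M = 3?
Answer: -243/5 ≈ -48.600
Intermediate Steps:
-6/(6 - 1*(-4)) + 3*(-(4 + 4*M)) = -6/(6 - 1*(-4)) + 3*(-(4 + 4*3)) = -6/(6 + 4) + 3*(-(4 + 12)) = -6/10 + 3*(-1*16) = -6*1/10 + 3*(-16) = -3/5 - 48 = -243/5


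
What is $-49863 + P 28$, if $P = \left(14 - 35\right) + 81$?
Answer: $-48183$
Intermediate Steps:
$P = 60$ ($P = \left(14 - 35\right) + 81 = -21 + 81 = 60$)
$-49863 + P 28 = -49863 + 60 \cdot 28 = -49863 + 1680 = -48183$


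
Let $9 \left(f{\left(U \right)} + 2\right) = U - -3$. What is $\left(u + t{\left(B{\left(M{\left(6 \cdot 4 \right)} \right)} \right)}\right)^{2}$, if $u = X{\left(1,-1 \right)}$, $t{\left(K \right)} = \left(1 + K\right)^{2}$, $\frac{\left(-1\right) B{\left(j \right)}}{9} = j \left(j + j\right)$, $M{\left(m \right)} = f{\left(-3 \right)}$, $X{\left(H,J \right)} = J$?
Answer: $25401600$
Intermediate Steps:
$f{\left(U \right)} = - \frac{5}{3} + \frac{U}{9}$ ($f{\left(U \right)} = -2 + \frac{U - -3}{9} = -2 + \frac{U + 3}{9} = -2 + \frac{3 + U}{9} = -2 + \left(\frac{1}{3} + \frac{U}{9}\right) = - \frac{5}{3} + \frac{U}{9}$)
$M{\left(m \right)} = -2$ ($M{\left(m \right)} = - \frac{5}{3} + \frac{1}{9} \left(-3\right) = - \frac{5}{3} - \frac{1}{3} = -2$)
$B{\left(j \right)} = - 18 j^{2}$ ($B{\left(j \right)} = - 9 j \left(j + j\right) = - 9 j 2 j = - 9 \cdot 2 j^{2} = - 18 j^{2}$)
$u = -1$
$\left(u + t{\left(B{\left(M{\left(6 \cdot 4 \right)} \right)} \right)}\right)^{2} = \left(-1 + \left(1 - 18 \left(-2\right)^{2}\right)^{2}\right)^{2} = \left(-1 + \left(1 - 72\right)^{2}\right)^{2} = \left(-1 + \left(-71\right)^{2}\right)^{2} = \left(-1 + 5041\right)^{2} = 5040^{2} = 25401600$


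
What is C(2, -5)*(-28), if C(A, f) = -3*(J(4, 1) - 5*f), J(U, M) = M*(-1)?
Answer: 2016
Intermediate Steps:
J(U, M) = -M
C(A, f) = 3 + 15*f (C(A, f) = -3*(-1*1 - 5*f) = -3*(-1 - 5*f) = 3 + 15*f)
C(2, -5)*(-28) = (3 + 15*(-5))*(-28) = (3 - 75)*(-28) = -72*(-28) = 2016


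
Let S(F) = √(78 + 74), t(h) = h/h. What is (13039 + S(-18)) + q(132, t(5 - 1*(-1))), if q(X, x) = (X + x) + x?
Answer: 13173 + 2*√38 ≈ 13185.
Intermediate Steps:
t(h) = 1
q(X, x) = X + 2*x
S(F) = 2*√38 (S(F) = √152 = 2*√38)
(13039 + S(-18)) + q(132, t(5 - 1*(-1))) = (13039 + 2*√38) + (132 + 2*1) = (13039 + 2*√38) + (132 + 2) = (13039 + 2*√38) + 134 = 13173 + 2*√38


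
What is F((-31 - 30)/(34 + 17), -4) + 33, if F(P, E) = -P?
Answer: 1744/51 ≈ 34.196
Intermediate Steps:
F((-31 - 30)/(34 + 17), -4) + 33 = -(-31 - 30)/(34 + 17) + 33 = -(-61)/51 + 33 = -1*(-61/51) + 33 = 61/51 + 33 = 1744/51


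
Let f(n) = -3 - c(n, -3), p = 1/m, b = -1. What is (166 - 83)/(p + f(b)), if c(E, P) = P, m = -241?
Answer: -20003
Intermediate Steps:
p = -1/241 (p = 1/(-241) = -1/241 ≈ -0.0041494)
f(n) = 0 (f(n) = -3 - 1*(-3) = -3 + 3 = 0)
(166 - 83)/(p + f(b)) = (166 - 83)/(-1/241 + 0) = 83/(-1/241) = 83*(-241) = -20003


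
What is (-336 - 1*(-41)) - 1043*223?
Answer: -232884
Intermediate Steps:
(-336 - 1*(-41)) - 1043*223 = (-336 + 41) - 232589 = -295 - 232589 = -232884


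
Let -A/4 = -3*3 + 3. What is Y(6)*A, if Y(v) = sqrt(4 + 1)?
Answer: 24*sqrt(5) ≈ 53.666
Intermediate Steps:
Y(v) = sqrt(5)
A = 24 (A = -4*(-3*3 + 3) = -4*(-9 + 3) = -4*(-6) = 24)
Y(6)*A = sqrt(5)*24 = 24*sqrt(5)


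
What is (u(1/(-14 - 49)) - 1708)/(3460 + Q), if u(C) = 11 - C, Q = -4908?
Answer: 53455/45612 ≈ 1.1720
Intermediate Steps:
(u(1/(-14 - 49)) - 1708)/(3460 + Q) = ((11 - 1/(-14 - 49)) - 1708)/(3460 - 4908) = ((11 - 1/(-63)) - 1708)/(-1448) = ((11 - 1*(-1/63)) - 1708)*(-1/1448) = ((11 + 1/63) - 1708)*(-1/1448) = (694/63 - 1708)*(-1/1448) = -106910/63*(-1/1448) = 53455/45612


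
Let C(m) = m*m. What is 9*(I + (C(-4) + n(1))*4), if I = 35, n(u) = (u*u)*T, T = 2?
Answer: 963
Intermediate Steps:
n(u) = 2*u² (n(u) = (u*u)*2 = u²*2 = 2*u²)
C(m) = m²
9*(I + (C(-4) + n(1))*4) = 9*(35 + ((-4)² + 2*1²)*4) = 9*(35 + (16 + 2*1)*4) = 9*(35 + (16 + 2)*4) = 9*(35 + 18*4) = 9*(35 + 72) = 9*107 = 963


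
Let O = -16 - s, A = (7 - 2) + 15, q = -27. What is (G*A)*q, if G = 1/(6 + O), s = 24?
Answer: 270/17 ≈ 15.882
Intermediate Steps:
A = 20 (A = 5 + 15 = 20)
O = -40 (O = -16 - 1*24 = -16 - 24 = -40)
G = -1/34 (G = 1/(6 - 40) = 1/(-34) = -1/34 ≈ -0.029412)
(G*A)*q = -1/34*20*(-27) = -10/17*(-27) = 270/17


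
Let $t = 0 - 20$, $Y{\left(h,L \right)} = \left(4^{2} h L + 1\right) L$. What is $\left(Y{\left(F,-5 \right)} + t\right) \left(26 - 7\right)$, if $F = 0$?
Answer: $-475$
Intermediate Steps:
$Y{\left(h,L \right)} = L \left(1 + 16 L h\right)$ ($Y{\left(h,L \right)} = \left(16 h L + 1\right) L = \left(16 L h + 1\right) L = \left(1 + 16 L h\right) L = L \left(1 + 16 L h\right)$)
$t = -20$ ($t = 0 - 20 = -20$)
$\left(Y{\left(F,-5 \right)} + t\right) \left(26 - 7\right) = \left(- 5 \left(1 + 16 \left(-5\right) 0\right) - 20\right) \left(26 - 7\right) = \left(- 5 \left(1 + 0\right) - 20\right) 19 = \left(\left(-5\right) 1 - 20\right) 19 = \left(-5 - 20\right) 19 = \left(-25\right) 19 = -475$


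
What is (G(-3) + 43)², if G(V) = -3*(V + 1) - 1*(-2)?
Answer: 2601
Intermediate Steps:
G(V) = -1 - 3*V (G(V) = -3*(1 + V) + 2 = (-3 - 3*V) + 2 = -1 - 3*V)
(G(-3) + 43)² = ((-1 - 3*(-3)) + 43)² = ((-1 + 9) + 43)² = (8 + 43)² = 51² = 2601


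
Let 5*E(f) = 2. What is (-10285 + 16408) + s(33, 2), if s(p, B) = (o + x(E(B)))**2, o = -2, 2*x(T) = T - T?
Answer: 6127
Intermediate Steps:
E(f) = 2/5 (E(f) = (1/5)*2 = 2/5)
x(T) = 0 (x(T) = (T - T)/2 = (1/2)*0 = 0)
s(p, B) = 4 (s(p, B) = (-2 + 0)**2 = (-2)**2 = 4)
(-10285 + 16408) + s(33, 2) = (-10285 + 16408) + 4 = 6123 + 4 = 6127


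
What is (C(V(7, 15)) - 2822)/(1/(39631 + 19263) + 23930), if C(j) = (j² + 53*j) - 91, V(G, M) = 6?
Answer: -50236582/469777807 ≈ -0.10694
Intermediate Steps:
C(j) = -91 + j² + 53*j
(C(V(7, 15)) - 2822)/(1/(39631 + 19263) + 23930) = ((-91 + 6² + 53*6) - 2822)/(1/(39631 + 19263) + 23930) = ((-91 + 36 + 318) - 2822)/(1/58894 + 23930) = (263 - 2822)/(1/58894 + 23930) = -2559/1409333421/58894 = -2559*58894/1409333421 = -50236582/469777807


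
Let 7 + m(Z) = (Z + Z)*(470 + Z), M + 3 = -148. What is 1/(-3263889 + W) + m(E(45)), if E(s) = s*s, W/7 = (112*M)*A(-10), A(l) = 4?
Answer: 37765719106774/3737425 ≈ 1.0105e+7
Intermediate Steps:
M = -151 (M = -3 - 148 = -151)
W = -473536 (W = 7*((112*(-151))*4) = 7*(-16912*4) = 7*(-67648) = -473536)
E(s) = s²
m(Z) = -7 + 2*Z*(470 + Z) (m(Z) = -7 + (Z + Z)*(470 + Z) = -7 + (2*Z)*(470 + Z) = -7 + 2*Z*(470 + Z))
1/(-3263889 + W) + m(E(45)) = 1/(-3263889 - 473536) + (-7 + 2*(45²)² + 940*45²) = 1/(-3737425) + (-7 + 2*2025² + 940*2025) = -1/3737425 + (-7 + 2*4100625 + 1903500) = -1/3737425 + (-7 + 8201250 + 1903500) = -1/3737425 + 10104743 = 37765719106774/3737425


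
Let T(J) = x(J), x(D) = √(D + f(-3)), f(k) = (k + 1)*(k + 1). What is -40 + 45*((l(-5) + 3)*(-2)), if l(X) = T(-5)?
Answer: -310 - 90*I ≈ -310.0 - 90.0*I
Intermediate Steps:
f(k) = (1 + k)² (f(k) = (1 + k)*(1 + k) = (1 + k)²)
x(D) = √(4 + D) (x(D) = √(D + (1 - 3)²) = √(D + (-2)²) = √(D + 4) = √(4 + D))
T(J) = √(4 + J)
l(X) = I (l(X) = √(4 - 5) = √(-1) = I)
-40 + 45*((l(-5) + 3)*(-2)) = -40 + 45*((I + 3)*(-2)) = -40 + 45*((3 + I)*(-2)) = -40 + 45*(-6 - 2*I) = -40 + (-270 - 90*I) = -310 - 90*I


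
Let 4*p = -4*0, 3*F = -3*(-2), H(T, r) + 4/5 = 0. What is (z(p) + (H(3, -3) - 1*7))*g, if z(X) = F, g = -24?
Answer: 696/5 ≈ 139.20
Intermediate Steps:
H(T, r) = -4/5 (H(T, r) = -4/5 + 0 = -4/5)
F = 2 (F = (-3*(-2))/3 = (1/3)*6 = 2)
p = 0 (p = (-4*0)/4 = (1/4)*0 = 0)
z(X) = 2
(z(p) + (H(3, -3) - 1*7))*g = (2 + (-4/5 - 1*7))*(-24) = (2 + (-4/5 - 7))*(-24) = (2 - 39/5)*(-24) = -29/5*(-24) = 696/5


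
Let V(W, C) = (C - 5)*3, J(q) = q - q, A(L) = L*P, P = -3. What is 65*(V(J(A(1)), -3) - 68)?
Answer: -5980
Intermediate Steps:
A(L) = -3*L (A(L) = L*(-3) = -3*L)
J(q) = 0
V(W, C) = -15 + 3*C (V(W, C) = (-5 + C)*3 = -15 + 3*C)
65*(V(J(A(1)), -3) - 68) = 65*((-15 + 3*(-3)) - 68) = 65*((-15 - 9) - 68) = 65*(-24 - 68) = 65*(-92) = -5980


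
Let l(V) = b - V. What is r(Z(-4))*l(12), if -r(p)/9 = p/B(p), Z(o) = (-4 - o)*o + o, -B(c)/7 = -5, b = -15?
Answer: -972/35 ≈ -27.771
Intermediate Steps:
B(c) = 35 (B(c) = -7*(-5) = 35)
l(V) = -15 - V
Z(o) = o + o*(-4 - o) (Z(o) = o*(-4 - o) + o = o + o*(-4 - o))
r(p) = -9*p/35
r(Z(-4))*l(12) = (-(-9)*(-4)*(3 - 4)/35)*(-15 - 1*12) = (-(-9)*(-4)*(-1)/35)*(-15 - 12) = -9/35*(-4)*(-27) = (36/35)*(-27) = -972/35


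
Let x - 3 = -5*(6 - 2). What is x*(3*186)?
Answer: -9486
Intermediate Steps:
x = -17 (x = 3 - 5*(6 - 2) = 3 - 5*4 = 3 - 20 = -17)
x*(3*186) = -51*186 = -17*558 = -9486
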